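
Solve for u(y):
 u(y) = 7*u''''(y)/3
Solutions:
 u(y) = C1*exp(-3^(1/4)*7^(3/4)*y/7) + C2*exp(3^(1/4)*7^(3/4)*y/7) + C3*sin(3^(1/4)*7^(3/4)*y/7) + C4*cos(3^(1/4)*7^(3/4)*y/7)


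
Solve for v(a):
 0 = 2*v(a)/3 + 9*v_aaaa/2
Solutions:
 v(a) = (C1*sin(3^(1/4)*a/3) + C2*cos(3^(1/4)*a/3))*exp(-3^(1/4)*a/3) + (C3*sin(3^(1/4)*a/3) + C4*cos(3^(1/4)*a/3))*exp(3^(1/4)*a/3)


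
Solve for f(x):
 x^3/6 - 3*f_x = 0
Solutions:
 f(x) = C1 + x^4/72


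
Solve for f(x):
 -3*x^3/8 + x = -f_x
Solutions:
 f(x) = C1 + 3*x^4/32 - x^2/2


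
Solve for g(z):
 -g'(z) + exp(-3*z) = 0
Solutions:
 g(z) = C1 - exp(-3*z)/3


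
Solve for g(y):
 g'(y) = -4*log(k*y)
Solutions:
 g(y) = C1 - 4*y*log(k*y) + 4*y


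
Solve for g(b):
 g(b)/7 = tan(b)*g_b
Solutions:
 g(b) = C1*sin(b)^(1/7)


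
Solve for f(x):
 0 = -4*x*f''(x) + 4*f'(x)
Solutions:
 f(x) = C1 + C2*x^2


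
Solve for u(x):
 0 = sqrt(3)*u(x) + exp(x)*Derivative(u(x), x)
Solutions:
 u(x) = C1*exp(sqrt(3)*exp(-x))


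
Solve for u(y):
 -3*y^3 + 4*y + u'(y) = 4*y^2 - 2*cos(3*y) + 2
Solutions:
 u(y) = C1 + 3*y^4/4 + 4*y^3/3 - 2*y^2 + 2*y - 2*sin(3*y)/3


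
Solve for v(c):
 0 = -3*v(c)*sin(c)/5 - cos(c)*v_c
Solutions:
 v(c) = C1*cos(c)^(3/5)


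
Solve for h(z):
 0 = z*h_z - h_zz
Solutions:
 h(z) = C1 + C2*erfi(sqrt(2)*z/2)


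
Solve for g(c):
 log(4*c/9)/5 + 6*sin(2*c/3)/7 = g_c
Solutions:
 g(c) = C1 + c*log(c)/5 - 2*c*log(3)/5 - c/5 + 2*c*log(2)/5 - 9*cos(2*c/3)/7


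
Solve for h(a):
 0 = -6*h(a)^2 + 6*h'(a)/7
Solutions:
 h(a) = -1/(C1 + 7*a)


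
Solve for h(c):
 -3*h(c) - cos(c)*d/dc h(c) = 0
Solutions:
 h(c) = C1*(sin(c) - 1)^(3/2)/(sin(c) + 1)^(3/2)


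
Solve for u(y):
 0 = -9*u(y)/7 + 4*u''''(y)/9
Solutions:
 u(y) = C1*exp(-3*sqrt(2)*7^(3/4)*y/14) + C2*exp(3*sqrt(2)*7^(3/4)*y/14) + C3*sin(3*sqrt(2)*7^(3/4)*y/14) + C4*cos(3*sqrt(2)*7^(3/4)*y/14)


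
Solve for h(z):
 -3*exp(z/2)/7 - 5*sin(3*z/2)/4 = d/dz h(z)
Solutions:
 h(z) = C1 - 6*exp(z/2)/7 + 5*cos(3*z/2)/6


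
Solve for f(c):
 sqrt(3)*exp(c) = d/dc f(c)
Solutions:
 f(c) = C1 + sqrt(3)*exp(c)


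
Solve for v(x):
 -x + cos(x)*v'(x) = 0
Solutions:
 v(x) = C1 + Integral(x/cos(x), x)


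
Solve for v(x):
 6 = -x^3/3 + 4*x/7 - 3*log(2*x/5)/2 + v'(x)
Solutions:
 v(x) = C1 + x^4/12 - 2*x^2/7 + 3*x*log(x)/2 - 2*x*log(5) + x*log(2) + x*log(10)/2 + 9*x/2


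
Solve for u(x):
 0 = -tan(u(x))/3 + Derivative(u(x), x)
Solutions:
 u(x) = pi - asin(C1*exp(x/3))
 u(x) = asin(C1*exp(x/3))


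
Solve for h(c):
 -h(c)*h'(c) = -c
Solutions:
 h(c) = -sqrt(C1 + c^2)
 h(c) = sqrt(C1 + c^2)


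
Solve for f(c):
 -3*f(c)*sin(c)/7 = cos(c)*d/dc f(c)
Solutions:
 f(c) = C1*cos(c)^(3/7)


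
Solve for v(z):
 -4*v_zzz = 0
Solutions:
 v(z) = C1 + C2*z + C3*z^2


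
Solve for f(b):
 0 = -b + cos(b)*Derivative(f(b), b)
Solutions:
 f(b) = C1 + Integral(b/cos(b), b)


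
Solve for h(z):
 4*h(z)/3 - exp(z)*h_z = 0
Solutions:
 h(z) = C1*exp(-4*exp(-z)/3)


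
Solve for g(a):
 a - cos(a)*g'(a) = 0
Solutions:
 g(a) = C1 + Integral(a/cos(a), a)


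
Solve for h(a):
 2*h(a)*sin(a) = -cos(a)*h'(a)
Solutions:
 h(a) = C1*cos(a)^2


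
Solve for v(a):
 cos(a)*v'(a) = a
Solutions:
 v(a) = C1 + Integral(a/cos(a), a)


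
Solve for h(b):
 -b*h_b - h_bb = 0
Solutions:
 h(b) = C1 + C2*erf(sqrt(2)*b/2)


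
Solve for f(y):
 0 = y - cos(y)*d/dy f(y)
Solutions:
 f(y) = C1 + Integral(y/cos(y), y)


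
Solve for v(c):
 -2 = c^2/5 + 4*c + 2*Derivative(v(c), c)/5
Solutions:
 v(c) = C1 - c^3/6 - 5*c^2 - 5*c


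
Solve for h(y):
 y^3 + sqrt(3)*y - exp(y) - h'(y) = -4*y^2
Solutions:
 h(y) = C1 + y^4/4 + 4*y^3/3 + sqrt(3)*y^2/2 - exp(y)


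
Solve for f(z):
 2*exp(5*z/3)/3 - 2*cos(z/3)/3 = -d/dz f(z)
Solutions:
 f(z) = C1 - 2*exp(5*z/3)/5 + 2*sin(z/3)


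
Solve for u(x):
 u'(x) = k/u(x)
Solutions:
 u(x) = -sqrt(C1 + 2*k*x)
 u(x) = sqrt(C1 + 2*k*x)


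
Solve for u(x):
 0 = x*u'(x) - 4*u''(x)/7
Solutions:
 u(x) = C1 + C2*erfi(sqrt(14)*x/4)


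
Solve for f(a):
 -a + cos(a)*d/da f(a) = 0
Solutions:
 f(a) = C1 + Integral(a/cos(a), a)


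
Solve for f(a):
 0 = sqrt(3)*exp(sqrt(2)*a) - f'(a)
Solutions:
 f(a) = C1 + sqrt(6)*exp(sqrt(2)*a)/2


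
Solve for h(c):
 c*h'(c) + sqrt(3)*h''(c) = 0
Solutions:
 h(c) = C1 + C2*erf(sqrt(2)*3^(3/4)*c/6)


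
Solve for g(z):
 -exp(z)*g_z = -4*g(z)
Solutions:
 g(z) = C1*exp(-4*exp(-z))


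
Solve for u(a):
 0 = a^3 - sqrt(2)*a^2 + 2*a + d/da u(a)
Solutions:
 u(a) = C1 - a^4/4 + sqrt(2)*a^3/3 - a^2


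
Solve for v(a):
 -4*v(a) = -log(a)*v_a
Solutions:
 v(a) = C1*exp(4*li(a))


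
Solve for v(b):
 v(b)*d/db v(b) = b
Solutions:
 v(b) = -sqrt(C1 + b^2)
 v(b) = sqrt(C1 + b^2)


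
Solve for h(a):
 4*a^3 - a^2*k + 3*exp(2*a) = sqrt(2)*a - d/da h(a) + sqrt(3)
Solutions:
 h(a) = C1 - a^4 + a^3*k/3 + sqrt(2)*a^2/2 + sqrt(3)*a - 3*exp(2*a)/2


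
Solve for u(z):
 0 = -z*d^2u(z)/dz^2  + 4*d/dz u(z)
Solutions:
 u(z) = C1 + C2*z^5


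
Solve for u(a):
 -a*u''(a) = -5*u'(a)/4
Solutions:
 u(a) = C1 + C2*a^(9/4)


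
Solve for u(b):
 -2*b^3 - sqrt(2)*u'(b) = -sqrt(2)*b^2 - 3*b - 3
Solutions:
 u(b) = C1 - sqrt(2)*b^4/4 + b^3/3 + 3*sqrt(2)*b^2/4 + 3*sqrt(2)*b/2


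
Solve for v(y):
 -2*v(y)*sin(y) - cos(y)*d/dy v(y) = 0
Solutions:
 v(y) = C1*cos(y)^2


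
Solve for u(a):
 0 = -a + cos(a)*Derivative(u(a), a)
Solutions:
 u(a) = C1 + Integral(a/cos(a), a)


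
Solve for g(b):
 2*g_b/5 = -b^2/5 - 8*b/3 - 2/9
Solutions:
 g(b) = C1 - b^3/6 - 10*b^2/3 - 5*b/9


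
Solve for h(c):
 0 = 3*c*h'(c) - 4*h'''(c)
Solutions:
 h(c) = C1 + Integral(C2*airyai(6^(1/3)*c/2) + C3*airybi(6^(1/3)*c/2), c)


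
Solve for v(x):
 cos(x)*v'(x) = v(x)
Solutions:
 v(x) = C1*sqrt(sin(x) + 1)/sqrt(sin(x) - 1)


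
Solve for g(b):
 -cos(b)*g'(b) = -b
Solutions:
 g(b) = C1 + Integral(b/cos(b), b)


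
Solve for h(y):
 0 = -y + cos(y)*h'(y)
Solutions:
 h(y) = C1 + Integral(y/cos(y), y)


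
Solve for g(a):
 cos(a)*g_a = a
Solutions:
 g(a) = C1 + Integral(a/cos(a), a)


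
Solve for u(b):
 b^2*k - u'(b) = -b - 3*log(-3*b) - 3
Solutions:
 u(b) = C1 + b^3*k/3 + b^2/2 + 3*b*log(-b) + 3*b*log(3)


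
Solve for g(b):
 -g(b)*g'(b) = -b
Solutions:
 g(b) = -sqrt(C1 + b^2)
 g(b) = sqrt(C1 + b^2)


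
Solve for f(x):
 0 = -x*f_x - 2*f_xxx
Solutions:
 f(x) = C1 + Integral(C2*airyai(-2^(2/3)*x/2) + C3*airybi(-2^(2/3)*x/2), x)


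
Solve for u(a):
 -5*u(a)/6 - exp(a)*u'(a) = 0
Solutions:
 u(a) = C1*exp(5*exp(-a)/6)


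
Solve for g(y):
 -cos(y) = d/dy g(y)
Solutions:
 g(y) = C1 - sin(y)


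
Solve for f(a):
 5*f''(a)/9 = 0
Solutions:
 f(a) = C1 + C2*a


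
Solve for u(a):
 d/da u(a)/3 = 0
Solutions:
 u(a) = C1


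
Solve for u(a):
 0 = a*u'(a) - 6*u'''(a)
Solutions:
 u(a) = C1 + Integral(C2*airyai(6^(2/3)*a/6) + C3*airybi(6^(2/3)*a/6), a)


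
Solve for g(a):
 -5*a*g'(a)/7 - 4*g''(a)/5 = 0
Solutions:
 g(a) = C1 + C2*erf(5*sqrt(14)*a/28)


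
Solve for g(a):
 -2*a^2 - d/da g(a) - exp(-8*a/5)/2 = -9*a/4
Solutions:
 g(a) = C1 - 2*a^3/3 + 9*a^2/8 + 5*exp(-8*a/5)/16


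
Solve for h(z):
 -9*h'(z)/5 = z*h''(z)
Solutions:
 h(z) = C1 + C2/z^(4/5)


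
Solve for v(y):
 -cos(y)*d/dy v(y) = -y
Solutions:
 v(y) = C1 + Integral(y/cos(y), y)


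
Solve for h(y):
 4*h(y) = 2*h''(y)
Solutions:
 h(y) = C1*exp(-sqrt(2)*y) + C2*exp(sqrt(2)*y)


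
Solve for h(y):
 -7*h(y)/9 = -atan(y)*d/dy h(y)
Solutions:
 h(y) = C1*exp(7*Integral(1/atan(y), y)/9)


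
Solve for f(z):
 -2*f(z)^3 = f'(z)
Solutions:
 f(z) = -sqrt(2)*sqrt(-1/(C1 - 2*z))/2
 f(z) = sqrt(2)*sqrt(-1/(C1 - 2*z))/2


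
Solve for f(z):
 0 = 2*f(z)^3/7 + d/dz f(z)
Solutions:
 f(z) = -sqrt(14)*sqrt(-1/(C1 - 2*z))/2
 f(z) = sqrt(14)*sqrt(-1/(C1 - 2*z))/2


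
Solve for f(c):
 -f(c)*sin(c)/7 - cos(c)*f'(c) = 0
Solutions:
 f(c) = C1*cos(c)^(1/7)


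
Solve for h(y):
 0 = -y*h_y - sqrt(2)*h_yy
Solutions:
 h(y) = C1 + C2*erf(2^(1/4)*y/2)


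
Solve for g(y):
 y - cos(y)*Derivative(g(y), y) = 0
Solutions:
 g(y) = C1 + Integral(y/cos(y), y)


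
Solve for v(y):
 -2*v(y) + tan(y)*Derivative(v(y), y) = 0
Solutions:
 v(y) = C1*sin(y)^2


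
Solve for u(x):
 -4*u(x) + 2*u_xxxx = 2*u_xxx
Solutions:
 u(x) = C1*exp(x*(-(17 + 3*sqrt(33))^(1/3) + 2/(17 + 3*sqrt(33))^(1/3) + 4)/6)*sin(sqrt(3)*x*(2/(17 + 3*sqrt(33))^(1/3) + (17 + 3*sqrt(33))^(1/3))/6) + C2*exp(x*(-(17 + 3*sqrt(33))^(1/3) + 2/(17 + 3*sqrt(33))^(1/3) + 4)/6)*cos(sqrt(3)*x*(2/(17 + 3*sqrt(33))^(1/3) + (17 + 3*sqrt(33))^(1/3))/6) + C3*exp(-x) + C4*exp(x*(-2/(17 + 3*sqrt(33))^(1/3) + 2 + (17 + 3*sqrt(33))^(1/3))/3)


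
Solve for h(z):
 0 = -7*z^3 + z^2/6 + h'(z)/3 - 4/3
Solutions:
 h(z) = C1 + 21*z^4/4 - z^3/6 + 4*z


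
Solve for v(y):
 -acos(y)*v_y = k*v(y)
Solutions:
 v(y) = C1*exp(-k*Integral(1/acos(y), y))


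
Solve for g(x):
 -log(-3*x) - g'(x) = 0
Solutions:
 g(x) = C1 - x*log(-x) + x*(1 - log(3))


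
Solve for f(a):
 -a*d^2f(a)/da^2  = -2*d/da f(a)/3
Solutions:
 f(a) = C1 + C2*a^(5/3)


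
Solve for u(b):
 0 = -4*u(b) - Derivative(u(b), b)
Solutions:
 u(b) = C1*exp(-4*b)


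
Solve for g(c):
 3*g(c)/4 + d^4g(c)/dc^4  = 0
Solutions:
 g(c) = (C1*sin(3^(1/4)*c/2) + C2*cos(3^(1/4)*c/2))*exp(-3^(1/4)*c/2) + (C3*sin(3^(1/4)*c/2) + C4*cos(3^(1/4)*c/2))*exp(3^(1/4)*c/2)


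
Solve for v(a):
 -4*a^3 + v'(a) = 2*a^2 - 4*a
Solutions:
 v(a) = C1 + a^4 + 2*a^3/3 - 2*a^2


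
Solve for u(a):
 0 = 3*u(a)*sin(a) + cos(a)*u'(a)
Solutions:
 u(a) = C1*cos(a)^3


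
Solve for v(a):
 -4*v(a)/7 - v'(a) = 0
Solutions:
 v(a) = C1*exp(-4*a/7)


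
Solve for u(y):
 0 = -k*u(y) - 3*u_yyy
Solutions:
 u(y) = C1*exp(3^(2/3)*y*(-k)^(1/3)/3) + C2*exp(y*(-k)^(1/3)*(-3^(2/3) + 3*3^(1/6)*I)/6) + C3*exp(-y*(-k)^(1/3)*(3^(2/3) + 3*3^(1/6)*I)/6)


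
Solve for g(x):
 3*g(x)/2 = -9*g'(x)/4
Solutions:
 g(x) = C1*exp(-2*x/3)


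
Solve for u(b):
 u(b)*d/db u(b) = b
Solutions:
 u(b) = -sqrt(C1 + b^2)
 u(b) = sqrt(C1 + b^2)


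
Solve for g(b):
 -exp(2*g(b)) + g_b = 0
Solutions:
 g(b) = log(-sqrt(-1/(C1 + b))) - log(2)/2
 g(b) = log(-1/(C1 + b))/2 - log(2)/2


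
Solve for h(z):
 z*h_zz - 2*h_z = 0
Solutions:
 h(z) = C1 + C2*z^3


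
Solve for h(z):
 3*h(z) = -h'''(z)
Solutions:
 h(z) = C3*exp(-3^(1/3)*z) + (C1*sin(3^(5/6)*z/2) + C2*cos(3^(5/6)*z/2))*exp(3^(1/3)*z/2)


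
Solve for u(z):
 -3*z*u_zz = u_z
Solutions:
 u(z) = C1 + C2*z^(2/3)


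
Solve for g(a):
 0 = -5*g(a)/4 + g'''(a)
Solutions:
 g(a) = C3*exp(10^(1/3)*a/2) + (C1*sin(10^(1/3)*sqrt(3)*a/4) + C2*cos(10^(1/3)*sqrt(3)*a/4))*exp(-10^(1/3)*a/4)


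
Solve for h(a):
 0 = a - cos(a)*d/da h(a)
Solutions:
 h(a) = C1 + Integral(a/cos(a), a)


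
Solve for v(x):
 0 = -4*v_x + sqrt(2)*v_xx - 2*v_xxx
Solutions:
 v(x) = C1 + (C2*sin(sqrt(30)*x/4) + C3*cos(sqrt(30)*x/4))*exp(sqrt(2)*x/4)


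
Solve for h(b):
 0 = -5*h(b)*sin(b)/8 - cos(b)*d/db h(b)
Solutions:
 h(b) = C1*cos(b)^(5/8)


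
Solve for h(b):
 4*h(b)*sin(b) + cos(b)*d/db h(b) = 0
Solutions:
 h(b) = C1*cos(b)^4


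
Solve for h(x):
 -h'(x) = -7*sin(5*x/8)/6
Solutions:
 h(x) = C1 - 28*cos(5*x/8)/15


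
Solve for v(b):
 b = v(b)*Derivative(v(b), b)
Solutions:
 v(b) = -sqrt(C1 + b^2)
 v(b) = sqrt(C1 + b^2)


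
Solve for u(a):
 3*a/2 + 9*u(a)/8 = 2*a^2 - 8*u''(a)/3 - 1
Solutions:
 u(a) = C1*sin(3*sqrt(3)*a/8) + C2*cos(3*sqrt(3)*a/8) + 16*a^2/9 - 4*a/3 - 2264/243


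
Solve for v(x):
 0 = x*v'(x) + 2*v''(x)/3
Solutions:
 v(x) = C1 + C2*erf(sqrt(3)*x/2)


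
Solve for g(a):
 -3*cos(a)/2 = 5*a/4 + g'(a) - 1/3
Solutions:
 g(a) = C1 - 5*a^2/8 + a/3 - 3*sin(a)/2


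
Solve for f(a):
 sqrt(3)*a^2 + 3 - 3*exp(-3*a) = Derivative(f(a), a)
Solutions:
 f(a) = C1 + sqrt(3)*a^3/3 + 3*a + exp(-3*a)


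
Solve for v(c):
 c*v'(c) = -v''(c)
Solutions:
 v(c) = C1 + C2*erf(sqrt(2)*c/2)


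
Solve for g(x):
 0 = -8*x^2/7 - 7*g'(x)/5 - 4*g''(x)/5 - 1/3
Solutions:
 g(x) = C1 + C2*exp(-7*x/4) - 40*x^3/147 + 160*x^2/343 - 5555*x/7203


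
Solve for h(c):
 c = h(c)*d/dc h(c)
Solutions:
 h(c) = -sqrt(C1 + c^2)
 h(c) = sqrt(C1 + c^2)


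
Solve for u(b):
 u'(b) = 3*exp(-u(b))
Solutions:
 u(b) = log(C1 + 3*b)


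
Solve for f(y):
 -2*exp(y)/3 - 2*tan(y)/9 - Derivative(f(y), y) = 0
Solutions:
 f(y) = C1 - 2*exp(y)/3 + 2*log(cos(y))/9


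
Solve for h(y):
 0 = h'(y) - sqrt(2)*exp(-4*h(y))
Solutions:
 h(y) = log(-I*(C1 + 4*sqrt(2)*y)^(1/4))
 h(y) = log(I*(C1 + 4*sqrt(2)*y)^(1/4))
 h(y) = log(-(C1 + 4*sqrt(2)*y)^(1/4))
 h(y) = log(C1 + 4*sqrt(2)*y)/4


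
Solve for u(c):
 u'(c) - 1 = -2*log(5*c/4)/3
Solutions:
 u(c) = C1 - 2*c*log(c)/3 + c*log(2*10^(1/3)/5) + 5*c/3


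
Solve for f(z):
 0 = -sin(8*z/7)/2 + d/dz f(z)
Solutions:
 f(z) = C1 - 7*cos(8*z/7)/16


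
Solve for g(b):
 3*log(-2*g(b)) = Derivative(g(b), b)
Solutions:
 -Integral(1/(log(-_y) + log(2)), (_y, g(b)))/3 = C1 - b


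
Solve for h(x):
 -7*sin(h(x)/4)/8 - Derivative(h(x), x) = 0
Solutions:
 7*x/8 + 2*log(cos(h(x)/4) - 1) - 2*log(cos(h(x)/4) + 1) = C1


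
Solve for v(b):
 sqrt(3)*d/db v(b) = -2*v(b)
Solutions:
 v(b) = C1*exp(-2*sqrt(3)*b/3)


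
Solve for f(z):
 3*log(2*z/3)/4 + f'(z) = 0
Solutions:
 f(z) = C1 - 3*z*log(z)/4 - 3*z*log(2)/4 + 3*z/4 + 3*z*log(3)/4


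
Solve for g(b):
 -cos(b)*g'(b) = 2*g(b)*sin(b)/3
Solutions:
 g(b) = C1*cos(b)^(2/3)


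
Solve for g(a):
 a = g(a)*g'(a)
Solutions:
 g(a) = -sqrt(C1 + a^2)
 g(a) = sqrt(C1 + a^2)


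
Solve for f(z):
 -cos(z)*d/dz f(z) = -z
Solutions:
 f(z) = C1 + Integral(z/cos(z), z)


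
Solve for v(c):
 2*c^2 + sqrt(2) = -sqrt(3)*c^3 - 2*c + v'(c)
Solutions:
 v(c) = C1 + sqrt(3)*c^4/4 + 2*c^3/3 + c^2 + sqrt(2)*c


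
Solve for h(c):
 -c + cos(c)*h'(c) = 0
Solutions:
 h(c) = C1 + Integral(c/cos(c), c)


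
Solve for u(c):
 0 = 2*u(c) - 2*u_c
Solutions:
 u(c) = C1*exp(c)


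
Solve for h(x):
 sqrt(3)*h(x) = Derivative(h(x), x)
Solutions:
 h(x) = C1*exp(sqrt(3)*x)


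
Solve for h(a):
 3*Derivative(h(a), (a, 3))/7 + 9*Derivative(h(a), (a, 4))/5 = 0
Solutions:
 h(a) = C1 + C2*a + C3*a^2 + C4*exp(-5*a/21)


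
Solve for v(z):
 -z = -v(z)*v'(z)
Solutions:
 v(z) = -sqrt(C1 + z^2)
 v(z) = sqrt(C1 + z^2)


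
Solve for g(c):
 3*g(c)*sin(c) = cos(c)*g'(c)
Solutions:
 g(c) = C1/cos(c)^3


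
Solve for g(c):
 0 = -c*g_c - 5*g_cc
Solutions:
 g(c) = C1 + C2*erf(sqrt(10)*c/10)


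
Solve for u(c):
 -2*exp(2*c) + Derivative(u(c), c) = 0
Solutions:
 u(c) = C1 + exp(2*c)


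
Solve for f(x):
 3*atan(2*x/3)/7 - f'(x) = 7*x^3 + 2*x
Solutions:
 f(x) = C1 - 7*x^4/4 - x^2 + 3*x*atan(2*x/3)/7 - 9*log(4*x^2 + 9)/28


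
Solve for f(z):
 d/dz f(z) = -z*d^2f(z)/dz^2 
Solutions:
 f(z) = C1 + C2*log(z)


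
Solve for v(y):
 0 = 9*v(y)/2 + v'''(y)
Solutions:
 v(y) = C3*exp(-6^(2/3)*y/2) + (C1*sin(3*2^(2/3)*3^(1/6)*y/4) + C2*cos(3*2^(2/3)*3^(1/6)*y/4))*exp(6^(2/3)*y/4)


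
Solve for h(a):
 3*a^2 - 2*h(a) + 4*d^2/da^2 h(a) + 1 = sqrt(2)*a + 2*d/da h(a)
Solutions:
 h(a) = C1*exp(-a/2) + C2*exp(a) + 3*a^2/2 - 3*a - sqrt(2)*a/2 + sqrt(2)/2 + 19/2


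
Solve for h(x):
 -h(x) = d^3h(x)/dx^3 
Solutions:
 h(x) = C3*exp(-x) + (C1*sin(sqrt(3)*x/2) + C2*cos(sqrt(3)*x/2))*exp(x/2)


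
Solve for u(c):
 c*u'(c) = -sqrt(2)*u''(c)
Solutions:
 u(c) = C1 + C2*erf(2^(1/4)*c/2)


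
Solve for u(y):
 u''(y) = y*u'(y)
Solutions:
 u(y) = C1 + C2*erfi(sqrt(2)*y/2)


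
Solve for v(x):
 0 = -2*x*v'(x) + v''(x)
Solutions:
 v(x) = C1 + C2*erfi(x)


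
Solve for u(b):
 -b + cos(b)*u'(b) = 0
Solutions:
 u(b) = C1 + Integral(b/cos(b), b)


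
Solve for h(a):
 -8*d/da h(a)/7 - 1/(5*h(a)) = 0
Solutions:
 h(a) = -sqrt(C1 - 35*a)/10
 h(a) = sqrt(C1 - 35*a)/10


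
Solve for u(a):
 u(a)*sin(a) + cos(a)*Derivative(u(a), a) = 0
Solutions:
 u(a) = C1*cos(a)


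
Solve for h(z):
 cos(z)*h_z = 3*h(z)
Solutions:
 h(z) = C1*(sin(z) + 1)^(3/2)/(sin(z) - 1)^(3/2)


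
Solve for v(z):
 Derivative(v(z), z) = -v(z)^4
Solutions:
 v(z) = (-3^(2/3) - 3*3^(1/6)*I)*(1/(C1 + z))^(1/3)/6
 v(z) = (-3^(2/3) + 3*3^(1/6)*I)*(1/(C1 + z))^(1/3)/6
 v(z) = (1/(C1 + 3*z))^(1/3)


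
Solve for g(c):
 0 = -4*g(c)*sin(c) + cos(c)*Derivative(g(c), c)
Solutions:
 g(c) = C1/cos(c)^4


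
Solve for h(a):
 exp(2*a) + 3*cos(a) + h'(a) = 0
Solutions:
 h(a) = C1 - exp(2*a)/2 - 3*sin(a)


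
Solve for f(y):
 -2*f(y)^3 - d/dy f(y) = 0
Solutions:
 f(y) = -sqrt(2)*sqrt(-1/(C1 - 2*y))/2
 f(y) = sqrt(2)*sqrt(-1/(C1 - 2*y))/2


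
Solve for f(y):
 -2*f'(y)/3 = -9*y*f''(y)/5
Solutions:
 f(y) = C1 + C2*y^(37/27)


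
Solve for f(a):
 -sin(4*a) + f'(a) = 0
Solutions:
 f(a) = C1 - cos(4*a)/4


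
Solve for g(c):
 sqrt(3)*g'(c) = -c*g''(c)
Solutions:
 g(c) = C1 + C2*c^(1 - sqrt(3))


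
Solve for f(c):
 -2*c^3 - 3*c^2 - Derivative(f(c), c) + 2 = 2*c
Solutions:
 f(c) = C1 - c^4/2 - c^3 - c^2 + 2*c


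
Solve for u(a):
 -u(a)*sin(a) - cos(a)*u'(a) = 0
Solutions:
 u(a) = C1*cos(a)


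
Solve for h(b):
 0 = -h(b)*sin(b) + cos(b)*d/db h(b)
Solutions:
 h(b) = C1/cos(b)


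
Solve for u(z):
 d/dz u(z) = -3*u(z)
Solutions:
 u(z) = C1*exp(-3*z)


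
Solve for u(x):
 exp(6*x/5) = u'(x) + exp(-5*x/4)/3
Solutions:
 u(x) = C1 + 5*exp(6*x/5)/6 + 4*exp(-5*x/4)/15


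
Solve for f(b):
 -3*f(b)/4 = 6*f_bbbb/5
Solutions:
 f(b) = (C1*sin(2^(3/4)*5^(1/4)*b/4) + C2*cos(2^(3/4)*5^(1/4)*b/4))*exp(-2^(3/4)*5^(1/4)*b/4) + (C3*sin(2^(3/4)*5^(1/4)*b/4) + C4*cos(2^(3/4)*5^(1/4)*b/4))*exp(2^(3/4)*5^(1/4)*b/4)


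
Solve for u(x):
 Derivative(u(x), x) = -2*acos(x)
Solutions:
 u(x) = C1 - 2*x*acos(x) + 2*sqrt(1 - x^2)


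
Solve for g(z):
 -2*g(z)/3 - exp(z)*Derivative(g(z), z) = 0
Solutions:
 g(z) = C1*exp(2*exp(-z)/3)


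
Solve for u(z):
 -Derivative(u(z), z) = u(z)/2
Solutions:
 u(z) = C1*exp(-z/2)


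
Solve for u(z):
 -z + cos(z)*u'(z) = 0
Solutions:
 u(z) = C1 + Integral(z/cos(z), z)


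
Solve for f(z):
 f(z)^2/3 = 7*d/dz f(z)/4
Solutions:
 f(z) = -21/(C1 + 4*z)


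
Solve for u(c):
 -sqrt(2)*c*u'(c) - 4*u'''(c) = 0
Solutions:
 u(c) = C1 + Integral(C2*airyai(-sqrt(2)*c/2) + C3*airybi(-sqrt(2)*c/2), c)


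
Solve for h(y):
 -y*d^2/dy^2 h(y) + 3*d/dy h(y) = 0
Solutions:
 h(y) = C1 + C2*y^4


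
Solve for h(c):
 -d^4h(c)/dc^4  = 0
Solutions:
 h(c) = C1 + C2*c + C3*c^2 + C4*c^3


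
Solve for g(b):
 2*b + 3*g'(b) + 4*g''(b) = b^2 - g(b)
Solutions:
 g(b) = b^2 - 8*b + (C1*sin(sqrt(7)*b/8) + C2*cos(sqrt(7)*b/8))*exp(-3*b/8) + 16


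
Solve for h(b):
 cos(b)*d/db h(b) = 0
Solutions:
 h(b) = C1


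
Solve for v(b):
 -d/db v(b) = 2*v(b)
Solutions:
 v(b) = C1*exp(-2*b)


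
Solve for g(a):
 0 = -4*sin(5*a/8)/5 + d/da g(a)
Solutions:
 g(a) = C1 - 32*cos(5*a/8)/25


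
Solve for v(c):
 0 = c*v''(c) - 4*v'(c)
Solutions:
 v(c) = C1 + C2*c^5


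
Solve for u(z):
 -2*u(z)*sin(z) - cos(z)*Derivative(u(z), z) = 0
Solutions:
 u(z) = C1*cos(z)^2


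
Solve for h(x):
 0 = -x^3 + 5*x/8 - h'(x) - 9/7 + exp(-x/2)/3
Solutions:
 h(x) = C1 - x^4/4 + 5*x^2/16 - 9*x/7 - 2*exp(-x/2)/3


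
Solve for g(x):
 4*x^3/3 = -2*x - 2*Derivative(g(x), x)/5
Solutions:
 g(x) = C1 - 5*x^4/6 - 5*x^2/2


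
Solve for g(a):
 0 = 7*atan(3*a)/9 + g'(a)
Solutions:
 g(a) = C1 - 7*a*atan(3*a)/9 + 7*log(9*a^2 + 1)/54


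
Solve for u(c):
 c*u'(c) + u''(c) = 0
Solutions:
 u(c) = C1 + C2*erf(sqrt(2)*c/2)


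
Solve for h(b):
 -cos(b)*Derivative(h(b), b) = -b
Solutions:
 h(b) = C1 + Integral(b/cos(b), b)


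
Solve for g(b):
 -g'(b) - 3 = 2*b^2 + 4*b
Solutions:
 g(b) = C1 - 2*b^3/3 - 2*b^2 - 3*b


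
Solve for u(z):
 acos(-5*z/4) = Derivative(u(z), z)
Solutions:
 u(z) = C1 + z*acos(-5*z/4) + sqrt(16 - 25*z^2)/5


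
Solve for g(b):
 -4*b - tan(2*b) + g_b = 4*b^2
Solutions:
 g(b) = C1 + 4*b^3/3 + 2*b^2 - log(cos(2*b))/2


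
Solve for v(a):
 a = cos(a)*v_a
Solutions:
 v(a) = C1 + Integral(a/cos(a), a)


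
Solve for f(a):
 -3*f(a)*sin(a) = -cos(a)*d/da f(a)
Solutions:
 f(a) = C1/cos(a)^3


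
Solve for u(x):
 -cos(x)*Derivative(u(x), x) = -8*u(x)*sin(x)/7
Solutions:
 u(x) = C1/cos(x)^(8/7)


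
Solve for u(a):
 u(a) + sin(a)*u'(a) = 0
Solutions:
 u(a) = C1*sqrt(cos(a) + 1)/sqrt(cos(a) - 1)


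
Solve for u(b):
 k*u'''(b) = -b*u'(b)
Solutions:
 u(b) = C1 + Integral(C2*airyai(b*(-1/k)^(1/3)) + C3*airybi(b*(-1/k)^(1/3)), b)


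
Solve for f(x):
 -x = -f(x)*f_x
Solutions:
 f(x) = -sqrt(C1 + x^2)
 f(x) = sqrt(C1 + x^2)


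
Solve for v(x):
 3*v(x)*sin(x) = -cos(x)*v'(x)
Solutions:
 v(x) = C1*cos(x)^3


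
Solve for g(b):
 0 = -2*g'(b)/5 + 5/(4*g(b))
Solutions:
 g(b) = -sqrt(C1 + 25*b)/2
 g(b) = sqrt(C1 + 25*b)/2


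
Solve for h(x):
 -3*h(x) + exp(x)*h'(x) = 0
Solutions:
 h(x) = C1*exp(-3*exp(-x))


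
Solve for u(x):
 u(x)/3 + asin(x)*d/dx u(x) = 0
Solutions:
 u(x) = C1*exp(-Integral(1/asin(x), x)/3)


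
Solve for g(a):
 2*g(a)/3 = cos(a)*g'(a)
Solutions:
 g(a) = C1*(sin(a) + 1)^(1/3)/(sin(a) - 1)^(1/3)


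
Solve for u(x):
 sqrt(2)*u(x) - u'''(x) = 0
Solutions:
 u(x) = C3*exp(2^(1/6)*x) + (C1*sin(2^(1/6)*sqrt(3)*x/2) + C2*cos(2^(1/6)*sqrt(3)*x/2))*exp(-2^(1/6)*x/2)


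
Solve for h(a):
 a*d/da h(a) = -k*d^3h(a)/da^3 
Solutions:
 h(a) = C1 + Integral(C2*airyai(a*(-1/k)^(1/3)) + C3*airybi(a*(-1/k)^(1/3)), a)


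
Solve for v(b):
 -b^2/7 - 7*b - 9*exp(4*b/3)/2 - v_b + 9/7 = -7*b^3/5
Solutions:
 v(b) = C1 + 7*b^4/20 - b^3/21 - 7*b^2/2 + 9*b/7 - 27*exp(4*b/3)/8


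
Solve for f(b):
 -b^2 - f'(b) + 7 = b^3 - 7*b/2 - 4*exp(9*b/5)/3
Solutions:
 f(b) = C1 - b^4/4 - b^3/3 + 7*b^2/4 + 7*b + 20*exp(9*b/5)/27


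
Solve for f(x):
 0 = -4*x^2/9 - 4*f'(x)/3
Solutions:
 f(x) = C1 - x^3/9


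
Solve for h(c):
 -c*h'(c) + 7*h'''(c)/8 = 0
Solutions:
 h(c) = C1 + Integral(C2*airyai(2*7^(2/3)*c/7) + C3*airybi(2*7^(2/3)*c/7), c)


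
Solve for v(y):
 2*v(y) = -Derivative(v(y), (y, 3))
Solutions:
 v(y) = C3*exp(-2^(1/3)*y) + (C1*sin(2^(1/3)*sqrt(3)*y/2) + C2*cos(2^(1/3)*sqrt(3)*y/2))*exp(2^(1/3)*y/2)


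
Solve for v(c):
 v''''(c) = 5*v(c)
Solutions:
 v(c) = C1*exp(-5^(1/4)*c) + C2*exp(5^(1/4)*c) + C3*sin(5^(1/4)*c) + C4*cos(5^(1/4)*c)


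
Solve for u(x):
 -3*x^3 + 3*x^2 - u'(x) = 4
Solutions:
 u(x) = C1 - 3*x^4/4 + x^3 - 4*x


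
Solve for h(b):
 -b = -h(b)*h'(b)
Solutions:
 h(b) = -sqrt(C1 + b^2)
 h(b) = sqrt(C1 + b^2)


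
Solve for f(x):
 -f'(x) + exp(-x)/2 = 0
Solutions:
 f(x) = C1 - exp(-x)/2


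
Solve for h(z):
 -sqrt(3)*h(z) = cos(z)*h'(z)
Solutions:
 h(z) = C1*(sin(z) - 1)^(sqrt(3)/2)/(sin(z) + 1)^(sqrt(3)/2)


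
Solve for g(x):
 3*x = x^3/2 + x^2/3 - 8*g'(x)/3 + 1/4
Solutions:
 g(x) = C1 + 3*x^4/64 + x^3/24 - 9*x^2/16 + 3*x/32


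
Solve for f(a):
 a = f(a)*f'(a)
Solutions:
 f(a) = -sqrt(C1 + a^2)
 f(a) = sqrt(C1 + a^2)


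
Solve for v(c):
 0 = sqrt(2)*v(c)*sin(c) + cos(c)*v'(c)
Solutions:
 v(c) = C1*cos(c)^(sqrt(2))


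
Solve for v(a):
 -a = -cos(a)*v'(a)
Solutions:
 v(a) = C1 + Integral(a/cos(a), a)


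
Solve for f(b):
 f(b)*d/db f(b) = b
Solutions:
 f(b) = -sqrt(C1 + b^2)
 f(b) = sqrt(C1 + b^2)


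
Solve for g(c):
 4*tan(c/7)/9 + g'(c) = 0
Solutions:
 g(c) = C1 + 28*log(cos(c/7))/9


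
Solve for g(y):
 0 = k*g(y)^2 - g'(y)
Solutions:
 g(y) = -1/(C1 + k*y)


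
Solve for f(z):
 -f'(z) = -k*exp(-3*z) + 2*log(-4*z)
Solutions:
 f(z) = C1 - k*exp(-3*z)/3 - 2*z*log(-z) + 2*z*(1 - 2*log(2))


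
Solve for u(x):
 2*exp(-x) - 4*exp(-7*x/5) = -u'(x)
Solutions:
 u(x) = C1 + 2*exp(-x) - 20*exp(-7*x/5)/7


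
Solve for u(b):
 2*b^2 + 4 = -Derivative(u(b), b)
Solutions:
 u(b) = C1 - 2*b^3/3 - 4*b


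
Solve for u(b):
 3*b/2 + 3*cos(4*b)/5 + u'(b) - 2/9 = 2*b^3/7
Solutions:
 u(b) = C1 + b^4/14 - 3*b^2/4 + 2*b/9 - 3*sin(4*b)/20


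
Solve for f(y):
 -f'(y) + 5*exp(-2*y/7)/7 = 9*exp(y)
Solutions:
 f(y) = C1 - 9*exp(y) - 5*exp(-2*y/7)/2


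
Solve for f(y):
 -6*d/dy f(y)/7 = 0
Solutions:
 f(y) = C1


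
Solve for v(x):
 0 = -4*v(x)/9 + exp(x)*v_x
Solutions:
 v(x) = C1*exp(-4*exp(-x)/9)


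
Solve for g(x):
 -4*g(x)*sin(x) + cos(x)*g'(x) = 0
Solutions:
 g(x) = C1/cos(x)^4


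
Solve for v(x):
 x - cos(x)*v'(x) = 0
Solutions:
 v(x) = C1 + Integral(x/cos(x), x)


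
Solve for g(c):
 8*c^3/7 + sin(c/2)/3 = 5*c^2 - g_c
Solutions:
 g(c) = C1 - 2*c^4/7 + 5*c^3/3 + 2*cos(c/2)/3


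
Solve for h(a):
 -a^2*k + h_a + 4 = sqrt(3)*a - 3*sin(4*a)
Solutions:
 h(a) = C1 + a^3*k/3 + sqrt(3)*a^2/2 - 4*a + 3*cos(4*a)/4


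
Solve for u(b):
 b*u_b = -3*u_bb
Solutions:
 u(b) = C1 + C2*erf(sqrt(6)*b/6)


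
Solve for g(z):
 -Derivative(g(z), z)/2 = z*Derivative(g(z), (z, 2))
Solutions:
 g(z) = C1 + C2*sqrt(z)


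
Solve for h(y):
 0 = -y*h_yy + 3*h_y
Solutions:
 h(y) = C1 + C2*y^4


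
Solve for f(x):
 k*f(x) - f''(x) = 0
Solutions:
 f(x) = C1*exp(-sqrt(k)*x) + C2*exp(sqrt(k)*x)


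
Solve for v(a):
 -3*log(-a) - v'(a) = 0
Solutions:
 v(a) = C1 - 3*a*log(-a) + 3*a


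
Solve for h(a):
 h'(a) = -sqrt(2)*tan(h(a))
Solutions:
 h(a) = pi - asin(C1*exp(-sqrt(2)*a))
 h(a) = asin(C1*exp(-sqrt(2)*a))


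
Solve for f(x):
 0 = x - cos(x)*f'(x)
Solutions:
 f(x) = C1 + Integral(x/cos(x), x)


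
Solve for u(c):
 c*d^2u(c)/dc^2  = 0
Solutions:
 u(c) = C1 + C2*c


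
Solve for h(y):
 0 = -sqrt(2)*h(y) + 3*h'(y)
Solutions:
 h(y) = C1*exp(sqrt(2)*y/3)


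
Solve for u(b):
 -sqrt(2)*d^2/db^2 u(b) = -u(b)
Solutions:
 u(b) = C1*exp(-2^(3/4)*b/2) + C2*exp(2^(3/4)*b/2)


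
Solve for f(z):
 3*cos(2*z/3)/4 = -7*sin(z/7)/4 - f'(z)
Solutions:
 f(z) = C1 - 9*sin(2*z/3)/8 + 49*cos(z/7)/4


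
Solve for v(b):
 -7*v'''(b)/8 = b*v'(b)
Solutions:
 v(b) = C1 + Integral(C2*airyai(-2*7^(2/3)*b/7) + C3*airybi(-2*7^(2/3)*b/7), b)


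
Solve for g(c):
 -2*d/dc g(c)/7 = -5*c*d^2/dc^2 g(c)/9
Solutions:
 g(c) = C1 + C2*c^(53/35)


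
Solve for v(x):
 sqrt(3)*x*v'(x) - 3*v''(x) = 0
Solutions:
 v(x) = C1 + C2*erfi(sqrt(2)*3^(3/4)*x/6)


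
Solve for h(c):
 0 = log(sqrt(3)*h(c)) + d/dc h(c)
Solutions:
 2*Integral(1/(2*log(_y) + log(3)), (_y, h(c))) = C1 - c


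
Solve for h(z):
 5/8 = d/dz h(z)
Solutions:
 h(z) = C1 + 5*z/8


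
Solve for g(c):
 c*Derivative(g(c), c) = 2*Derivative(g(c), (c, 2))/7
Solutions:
 g(c) = C1 + C2*erfi(sqrt(7)*c/2)


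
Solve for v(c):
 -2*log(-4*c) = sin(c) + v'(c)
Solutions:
 v(c) = C1 - 2*c*log(-c) - 4*c*log(2) + 2*c + cos(c)


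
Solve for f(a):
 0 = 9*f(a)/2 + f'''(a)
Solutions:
 f(a) = C3*exp(-6^(2/3)*a/2) + (C1*sin(3*2^(2/3)*3^(1/6)*a/4) + C2*cos(3*2^(2/3)*3^(1/6)*a/4))*exp(6^(2/3)*a/4)


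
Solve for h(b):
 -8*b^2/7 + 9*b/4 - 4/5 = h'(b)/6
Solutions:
 h(b) = C1 - 16*b^3/7 + 27*b^2/4 - 24*b/5


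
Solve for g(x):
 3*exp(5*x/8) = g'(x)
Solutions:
 g(x) = C1 + 24*exp(5*x/8)/5


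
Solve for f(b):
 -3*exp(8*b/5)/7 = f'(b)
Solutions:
 f(b) = C1 - 15*exp(8*b/5)/56


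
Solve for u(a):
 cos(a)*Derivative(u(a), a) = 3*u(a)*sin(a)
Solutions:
 u(a) = C1/cos(a)^3


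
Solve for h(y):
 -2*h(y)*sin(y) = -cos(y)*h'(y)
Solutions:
 h(y) = C1/cos(y)^2


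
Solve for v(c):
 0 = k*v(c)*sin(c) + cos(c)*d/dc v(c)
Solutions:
 v(c) = C1*exp(k*log(cos(c)))


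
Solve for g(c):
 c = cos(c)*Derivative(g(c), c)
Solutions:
 g(c) = C1 + Integral(c/cos(c), c)


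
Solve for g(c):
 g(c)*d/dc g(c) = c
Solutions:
 g(c) = -sqrt(C1 + c^2)
 g(c) = sqrt(C1 + c^2)


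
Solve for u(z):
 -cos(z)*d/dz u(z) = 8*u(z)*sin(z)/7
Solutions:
 u(z) = C1*cos(z)^(8/7)


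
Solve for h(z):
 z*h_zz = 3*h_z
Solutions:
 h(z) = C1 + C2*z^4


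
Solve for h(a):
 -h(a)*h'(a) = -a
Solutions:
 h(a) = -sqrt(C1 + a^2)
 h(a) = sqrt(C1 + a^2)


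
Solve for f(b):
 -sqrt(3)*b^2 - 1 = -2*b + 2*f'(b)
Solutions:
 f(b) = C1 - sqrt(3)*b^3/6 + b^2/2 - b/2


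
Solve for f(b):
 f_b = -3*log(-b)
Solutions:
 f(b) = C1 - 3*b*log(-b) + 3*b


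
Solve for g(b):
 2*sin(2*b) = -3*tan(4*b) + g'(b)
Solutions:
 g(b) = C1 - 3*log(cos(4*b))/4 - cos(2*b)


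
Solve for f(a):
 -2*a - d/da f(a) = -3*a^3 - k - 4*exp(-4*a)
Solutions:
 f(a) = C1 + 3*a^4/4 - a^2 + a*k - exp(-4*a)


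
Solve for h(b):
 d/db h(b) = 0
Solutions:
 h(b) = C1


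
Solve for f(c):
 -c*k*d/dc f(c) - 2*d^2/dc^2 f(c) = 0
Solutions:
 f(c) = Piecewise((-sqrt(pi)*C1*erf(c*sqrt(k)/2)/sqrt(k) - C2, (k > 0) | (k < 0)), (-C1*c - C2, True))


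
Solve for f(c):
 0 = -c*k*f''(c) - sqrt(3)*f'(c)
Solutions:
 f(c) = C1 + c^(((re(k) - sqrt(3))*re(k) + im(k)^2)/(re(k)^2 + im(k)^2))*(C2*sin(sqrt(3)*log(c)*Abs(im(k))/(re(k)^2 + im(k)^2)) + C3*cos(sqrt(3)*log(c)*im(k)/(re(k)^2 + im(k)^2)))


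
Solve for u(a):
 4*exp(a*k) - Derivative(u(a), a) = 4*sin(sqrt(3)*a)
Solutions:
 u(a) = C1 + 4*sqrt(3)*cos(sqrt(3)*a)/3 + 4*exp(a*k)/k


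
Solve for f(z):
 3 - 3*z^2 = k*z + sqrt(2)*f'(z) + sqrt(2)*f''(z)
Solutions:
 f(z) = C1 + C2*exp(-z) - sqrt(2)*k*z^2/4 + sqrt(2)*k*z/2 - sqrt(2)*z^3/2 + 3*sqrt(2)*z^2/2 - 3*sqrt(2)*z/2


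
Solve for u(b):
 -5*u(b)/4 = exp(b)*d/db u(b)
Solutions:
 u(b) = C1*exp(5*exp(-b)/4)


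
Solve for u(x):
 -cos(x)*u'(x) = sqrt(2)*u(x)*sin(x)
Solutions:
 u(x) = C1*cos(x)^(sqrt(2))


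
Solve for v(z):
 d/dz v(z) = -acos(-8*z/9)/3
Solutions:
 v(z) = C1 - z*acos(-8*z/9)/3 - sqrt(81 - 64*z^2)/24


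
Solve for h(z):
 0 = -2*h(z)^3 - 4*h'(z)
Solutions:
 h(z) = -sqrt(-1/(C1 - z))
 h(z) = sqrt(-1/(C1 - z))


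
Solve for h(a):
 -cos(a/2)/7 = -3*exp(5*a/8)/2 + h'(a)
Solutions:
 h(a) = C1 + 12*exp(5*a/8)/5 - 2*sin(a/2)/7


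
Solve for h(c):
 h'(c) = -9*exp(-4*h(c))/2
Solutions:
 h(c) = log(-I*(C1 - 18*c)^(1/4))
 h(c) = log(I*(C1 - 18*c)^(1/4))
 h(c) = log(-(C1 - 18*c)^(1/4))
 h(c) = log(C1 - 18*c)/4


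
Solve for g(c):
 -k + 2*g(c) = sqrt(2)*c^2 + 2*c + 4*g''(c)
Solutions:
 g(c) = C1*exp(-sqrt(2)*c/2) + C2*exp(sqrt(2)*c/2) + sqrt(2)*c^2/2 + c + k/2 + 2*sqrt(2)


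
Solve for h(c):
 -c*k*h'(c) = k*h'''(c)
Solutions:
 h(c) = C1 + Integral(C2*airyai(-c) + C3*airybi(-c), c)


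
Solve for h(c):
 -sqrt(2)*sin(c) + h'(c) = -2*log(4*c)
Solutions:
 h(c) = C1 - 2*c*log(c) - 4*c*log(2) + 2*c - sqrt(2)*cos(c)


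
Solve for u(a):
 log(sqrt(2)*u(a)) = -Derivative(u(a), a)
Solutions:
 2*Integral(1/(2*log(_y) + log(2)), (_y, u(a))) = C1 - a


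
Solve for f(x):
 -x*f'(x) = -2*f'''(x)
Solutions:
 f(x) = C1 + Integral(C2*airyai(2^(2/3)*x/2) + C3*airybi(2^(2/3)*x/2), x)


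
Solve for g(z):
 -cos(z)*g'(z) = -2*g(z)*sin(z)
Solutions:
 g(z) = C1/cos(z)^2


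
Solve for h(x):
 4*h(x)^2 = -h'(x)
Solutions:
 h(x) = 1/(C1 + 4*x)


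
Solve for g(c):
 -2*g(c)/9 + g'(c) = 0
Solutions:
 g(c) = C1*exp(2*c/9)


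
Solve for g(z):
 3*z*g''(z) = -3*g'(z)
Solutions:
 g(z) = C1 + C2*log(z)


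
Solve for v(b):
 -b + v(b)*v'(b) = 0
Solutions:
 v(b) = -sqrt(C1 + b^2)
 v(b) = sqrt(C1 + b^2)


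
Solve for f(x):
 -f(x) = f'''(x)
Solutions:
 f(x) = C3*exp(-x) + (C1*sin(sqrt(3)*x/2) + C2*cos(sqrt(3)*x/2))*exp(x/2)


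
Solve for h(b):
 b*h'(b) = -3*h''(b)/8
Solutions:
 h(b) = C1 + C2*erf(2*sqrt(3)*b/3)


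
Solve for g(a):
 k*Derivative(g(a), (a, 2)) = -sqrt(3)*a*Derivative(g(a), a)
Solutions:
 g(a) = C1 + C2*sqrt(k)*erf(sqrt(2)*3^(1/4)*a*sqrt(1/k)/2)


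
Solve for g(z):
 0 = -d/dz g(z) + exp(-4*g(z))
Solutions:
 g(z) = log(-I*(C1 + 4*z)^(1/4))
 g(z) = log(I*(C1 + 4*z)^(1/4))
 g(z) = log(-(C1 + 4*z)^(1/4))
 g(z) = log(C1 + 4*z)/4


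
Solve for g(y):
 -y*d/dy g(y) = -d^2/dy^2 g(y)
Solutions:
 g(y) = C1 + C2*erfi(sqrt(2)*y/2)


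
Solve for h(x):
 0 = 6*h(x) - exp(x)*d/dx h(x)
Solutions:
 h(x) = C1*exp(-6*exp(-x))


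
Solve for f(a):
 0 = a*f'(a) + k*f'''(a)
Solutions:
 f(a) = C1 + Integral(C2*airyai(a*(-1/k)^(1/3)) + C3*airybi(a*(-1/k)^(1/3)), a)


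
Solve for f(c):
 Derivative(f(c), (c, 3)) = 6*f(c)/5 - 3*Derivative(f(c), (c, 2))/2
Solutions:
 f(c) = C1*exp(-c*(5*5^(1/3)/(4*sqrt(21) + 19)^(1/3) + 5^(2/3)*(4*sqrt(21) + 19)^(1/3) + 10)/20)*sin(sqrt(3)*5^(1/3)*c*(-5^(1/3)*(4*sqrt(21) + 19)^(1/3) + 5/(4*sqrt(21) + 19)^(1/3))/20) + C2*exp(-c*(5*5^(1/3)/(4*sqrt(21) + 19)^(1/3) + 5^(2/3)*(4*sqrt(21) + 19)^(1/3) + 10)/20)*cos(sqrt(3)*5^(1/3)*c*(-5^(1/3)*(4*sqrt(21) + 19)^(1/3) + 5/(4*sqrt(21) + 19)^(1/3))/20) + C3*exp(c*(-5 + 5*5^(1/3)/(4*sqrt(21) + 19)^(1/3) + 5^(2/3)*(4*sqrt(21) + 19)^(1/3))/10)


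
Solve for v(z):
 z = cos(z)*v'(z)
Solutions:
 v(z) = C1 + Integral(z/cos(z), z)


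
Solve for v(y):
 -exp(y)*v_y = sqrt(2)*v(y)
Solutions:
 v(y) = C1*exp(sqrt(2)*exp(-y))


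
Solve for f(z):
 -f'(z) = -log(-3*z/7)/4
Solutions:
 f(z) = C1 + z*log(-z)/4 + z*(-log(7) - 1 + log(3))/4


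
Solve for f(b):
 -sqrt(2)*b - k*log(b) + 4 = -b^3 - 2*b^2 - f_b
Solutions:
 f(b) = C1 - b^4/4 - 2*b^3/3 + sqrt(2)*b^2/2 + b*k*log(b) - b*k - 4*b


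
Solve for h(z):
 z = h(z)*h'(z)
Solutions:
 h(z) = -sqrt(C1 + z^2)
 h(z) = sqrt(C1 + z^2)


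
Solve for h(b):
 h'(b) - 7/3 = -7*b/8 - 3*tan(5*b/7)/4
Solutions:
 h(b) = C1 - 7*b^2/16 + 7*b/3 + 21*log(cos(5*b/7))/20


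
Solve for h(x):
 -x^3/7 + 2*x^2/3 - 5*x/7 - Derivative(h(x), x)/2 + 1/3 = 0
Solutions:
 h(x) = C1 - x^4/14 + 4*x^3/9 - 5*x^2/7 + 2*x/3


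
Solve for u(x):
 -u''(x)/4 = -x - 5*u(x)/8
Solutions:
 u(x) = C1*exp(-sqrt(10)*x/2) + C2*exp(sqrt(10)*x/2) - 8*x/5


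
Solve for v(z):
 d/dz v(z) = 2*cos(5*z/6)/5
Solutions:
 v(z) = C1 + 12*sin(5*z/6)/25


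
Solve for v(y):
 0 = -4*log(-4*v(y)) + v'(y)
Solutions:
 -Integral(1/(log(-_y) + 2*log(2)), (_y, v(y)))/4 = C1 - y


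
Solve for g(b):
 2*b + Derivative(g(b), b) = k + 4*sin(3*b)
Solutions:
 g(b) = C1 - b^2 + b*k - 4*cos(3*b)/3


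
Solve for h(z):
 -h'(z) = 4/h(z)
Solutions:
 h(z) = -sqrt(C1 - 8*z)
 h(z) = sqrt(C1 - 8*z)


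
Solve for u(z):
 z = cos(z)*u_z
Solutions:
 u(z) = C1 + Integral(z/cos(z), z)


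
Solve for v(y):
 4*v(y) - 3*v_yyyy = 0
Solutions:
 v(y) = C1*exp(-sqrt(2)*3^(3/4)*y/3) + C2*exp(sqrt(2)*3^(3/4)*y/3) + C3*sin(sqrt(2)*3^(3/4)*y/3) + C4*cos(sqrt(2)*3^(3/4)*y/3)


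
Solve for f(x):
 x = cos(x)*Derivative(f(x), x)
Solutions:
 f(x) = C1 + Integral(x/cos(x), x)


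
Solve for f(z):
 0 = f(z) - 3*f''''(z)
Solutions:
 f(z) = C1*exp(-3^(3/4)*z/3) + C2*exp(3^(3/4)*z/3) + C3*sin(3^(3/4)*z/3) + C4*cos(3^(3/4)*z/3)


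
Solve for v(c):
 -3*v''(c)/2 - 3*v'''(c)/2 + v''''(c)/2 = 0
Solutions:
 v(c) = C1 + C2*c + C3*exp(c*(3 - sqrt(21))/2) + C4*exp(c*(3 + sqrt(21))/2)


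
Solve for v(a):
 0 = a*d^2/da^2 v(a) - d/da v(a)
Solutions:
 v(a) = C1 + C2*a^2


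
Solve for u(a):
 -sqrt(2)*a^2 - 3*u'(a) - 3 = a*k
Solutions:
 u(a) = C1 - sqrt(2)*a^3/9 - a^2*k/6 - a


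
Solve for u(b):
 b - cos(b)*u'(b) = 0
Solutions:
 u(b) = C1 + Integral(b/cos(b), b)


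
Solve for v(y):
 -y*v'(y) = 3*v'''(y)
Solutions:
 v(y) = C1 + Integral(C2*airyai(-3^(2/3)*y/3) + C3*airybi(-3^(2/3)*y/3), y)


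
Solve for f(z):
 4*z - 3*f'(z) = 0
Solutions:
 f(z) = C1 + 2*z^2/3


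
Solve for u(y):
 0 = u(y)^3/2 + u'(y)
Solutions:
 u(y) = -sqrt(-1/(C1 - y))
 u(y) = sqrt(-1/(C1 - y))


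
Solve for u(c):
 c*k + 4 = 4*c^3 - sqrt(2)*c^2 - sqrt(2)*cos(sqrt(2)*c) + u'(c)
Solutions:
 u(c) = C1 - c^4 + sqrt(2)*c^3/3 + c^2*k/2 + 4*c + sin(sqrt(2)*c)


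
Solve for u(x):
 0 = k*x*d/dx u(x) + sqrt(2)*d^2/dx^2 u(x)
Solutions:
 u(x) = Piecewise((-2^(3/4)*sqrt(pi)*C1*erf(2^(1/4)*sqrt(k)*x/2)/(2*sqrt(k)) - C2, (k > 0) | (k < 0)), (-C1*x - C2, True))


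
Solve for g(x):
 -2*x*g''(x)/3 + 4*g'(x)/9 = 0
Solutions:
 g(x) = C1 + C2*x^(5/3)


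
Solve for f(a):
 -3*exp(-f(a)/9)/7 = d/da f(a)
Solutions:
 f(a) = 9*log(C1 - a/21)


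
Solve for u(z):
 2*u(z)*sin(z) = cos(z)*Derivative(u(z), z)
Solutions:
 u(z) = C1/cos(z)^2


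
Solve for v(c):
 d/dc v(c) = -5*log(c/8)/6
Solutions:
 v(c) = C1 - 5*c*log(c)/6 + 5*c/6 + 5*c*log(2)/2


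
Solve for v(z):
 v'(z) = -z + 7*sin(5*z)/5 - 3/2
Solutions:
 v(z) = C1 - z^2/2 - 3*z/2 - 7*cos(5*z)/25


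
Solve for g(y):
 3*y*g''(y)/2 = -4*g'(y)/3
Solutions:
 g(y) = C1 + C2*y^(1/9)


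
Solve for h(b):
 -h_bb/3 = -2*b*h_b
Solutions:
 h(b) = C1 + C2*erfi(sqrt(3)*b)


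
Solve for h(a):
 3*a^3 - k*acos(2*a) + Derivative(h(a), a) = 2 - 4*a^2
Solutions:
 h(a) = C1 - 3*a^4/4 - 4*a^3/3 + 2*a + k*(a*acos(2*a) - sqrt(1 - 4*a^2)/2)


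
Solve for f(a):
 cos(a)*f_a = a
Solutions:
 f(a) = C1 + Integral(a/cos(a), a)


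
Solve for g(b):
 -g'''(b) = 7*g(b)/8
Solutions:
 g(b) = C3*exp(-7^(1/3)*b/2) + (C1*sin(sqrt(3)*7^(1/3)*b/4) + C2*cos(sqrt(3)*7^(1/3)*b/4))*exp(7^(1/3)*b/4)


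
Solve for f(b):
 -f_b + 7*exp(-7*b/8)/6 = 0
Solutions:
 f(b) = C1 - 4*exp(-7*b/8)/3


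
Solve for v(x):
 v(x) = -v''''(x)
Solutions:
 v(x) = (C1*sin(sqrt(2)*x/2) + C2*cos(sqrt(2)*x/2))*exp(-sqrt(2)*x/2) + (C3*sin(sqrt(2)*x/2) + C4*cos(sqrt(2)*x/2))*exp(sqrt(2)*x/2)


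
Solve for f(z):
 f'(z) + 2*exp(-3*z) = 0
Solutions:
 f(z) = C1 + 2*exp(-3*z)/3


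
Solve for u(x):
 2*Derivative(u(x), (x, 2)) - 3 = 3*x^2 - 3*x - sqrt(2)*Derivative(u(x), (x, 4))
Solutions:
 u(x) = C1 + C2*x + C3*sin(2^(1/4)*x) + C4*cos(2^(1/4)*x) + x^4/8 - x^3/4 + 3*x^2*(1 - sqrt(2))/4


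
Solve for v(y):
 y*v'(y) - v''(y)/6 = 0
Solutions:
 v(y) = C1 + C2*erfi(sqrt(3)*y)


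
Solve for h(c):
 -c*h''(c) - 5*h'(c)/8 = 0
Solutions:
 h(c) = C1 + C2*c^(3/8)


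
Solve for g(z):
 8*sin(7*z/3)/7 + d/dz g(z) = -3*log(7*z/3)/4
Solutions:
 g(z) = C1 - 3*z*log(z)/4 - 3*z*log(7)/4 + 3*z/4 + 3*z*log(3)/4 + 24*cos(7*z/3)/49


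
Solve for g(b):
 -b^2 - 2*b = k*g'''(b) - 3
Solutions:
 g(b) = C1 + C2*b + C3*b^2 - b^5/(60*k) - b^4/(12*k) + b^3/(2*k)


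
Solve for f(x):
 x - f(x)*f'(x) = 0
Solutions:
 f(x) = -sqrt(C1 + x^2)
 f(x) = sqrt(C1 + x^2)


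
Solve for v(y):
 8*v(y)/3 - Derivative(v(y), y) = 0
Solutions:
 v(y) = C1*exp(8*y/3)


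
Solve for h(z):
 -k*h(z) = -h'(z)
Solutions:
 h(z) = C1*exp(k*z)


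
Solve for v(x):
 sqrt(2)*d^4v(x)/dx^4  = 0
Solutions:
 v(x) = C1 + C2*x + C3*x^2 + C4*x^3


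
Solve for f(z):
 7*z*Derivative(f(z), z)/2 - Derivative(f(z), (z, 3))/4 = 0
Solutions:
 f(z) = C1 + Integral(C2*airyai(14^(1/3)*z) + C3*airybi(14^(1/3)*z), z)


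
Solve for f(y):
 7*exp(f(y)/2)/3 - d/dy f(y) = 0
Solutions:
 f(y) = 2*log(-1/(C1 + 7*y)) + 2*log(6)


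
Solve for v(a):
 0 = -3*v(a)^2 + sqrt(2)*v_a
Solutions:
 v(a) = -2/(C1 + 3*sqrt(2)*a)


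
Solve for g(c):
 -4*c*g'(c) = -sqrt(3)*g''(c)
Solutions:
 g(c) = C1 + C2*erfi(sqrt(2)*3^(3/4)*c/3)
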